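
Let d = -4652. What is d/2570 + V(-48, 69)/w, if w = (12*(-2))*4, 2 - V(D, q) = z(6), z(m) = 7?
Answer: -216871/123360 ≈ -1.7580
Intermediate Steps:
V(D, q) = -5 (V(D, q) = 2 - 1*7 = 2 - 7 = -5)
w = -96 (w = -24*4 = -96)
d/2570 + V(-48, 69)/w = -4652/2570 - 5/(-96) = -4652*1/2570 - 5*(-1/96) = -2326/1285 + 5/96 = -216871/123360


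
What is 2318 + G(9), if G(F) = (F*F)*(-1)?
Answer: 2237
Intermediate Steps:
G(F) = -F² (G(F) = F²*(-1) = -F²)
2318 + G(9) = 2318 - 1*9² = 2318 - 1*81 = 2318 - 81 = 2237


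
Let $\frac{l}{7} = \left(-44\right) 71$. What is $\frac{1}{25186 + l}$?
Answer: $\frac{1}{3318} \approx 0.00030139$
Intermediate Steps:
$l = -21868$ ($l = 7 \left(\left(-44\right) 71\right) = 7 \left(-3124\right) = -21868$)
$\frac{1}{25186 + l} = \frac{1}{25186 - 21868} = \frac{1}{3318}$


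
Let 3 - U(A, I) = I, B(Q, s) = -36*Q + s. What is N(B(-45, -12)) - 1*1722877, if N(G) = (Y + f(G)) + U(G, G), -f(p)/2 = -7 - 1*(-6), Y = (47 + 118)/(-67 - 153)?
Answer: -6897923/4 ≈ -1.7245e+6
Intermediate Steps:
Y = -3/4 (Y = 165/(-220) = 165*(-1/220) = -3/4 ≈ -0.75000)
B(Q, s) = s - 36*Q
f(p) = 2 (f(p) = -2*(-7 - 1*(-6)) = -2*(-7 + 6) = -2*(-1) = 2)
U(A, I) = 3 - I
N(G) = 17/4 - G (N(G) = (-3/4 + 2) + (3 - G) = 5/4 + (3 - G) = 17/4 - G)
N(B(-45, -12)) - 1*1722877 = (17/4 - (-12 - 36*(-45))) - 1*1722877 = (17/4 - (-12 + 1620)) - 1722877 = (17/4 - 1*1608) - 1722877 = (17/4 - 1608) - 1722877 = -6415/4 - 1722877 = -6897923/4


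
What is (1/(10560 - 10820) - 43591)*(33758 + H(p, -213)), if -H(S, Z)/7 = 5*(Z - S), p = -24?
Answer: -457573895553/260 ≈ -1.7599e+9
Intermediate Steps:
H(S, Z) = -35*Z + 35*S (H(S, Z) = -35*(Z - S) = -7*(-5*S + 5*Z) = -35*Z + 35*S)
(1/(10560 - 10820) - 43591)*(33758 + H(p, -213)) = (1/(10560 - 10820) - 43591)*(33758 + (-35*(-213) + 35*(-24))) = (1/(-260) - 43591)*(33758 + (7455 - 840)) = (-1/260 - 43591)*(33758 + 6615) = -11333661/260*40373 = -457573895553/260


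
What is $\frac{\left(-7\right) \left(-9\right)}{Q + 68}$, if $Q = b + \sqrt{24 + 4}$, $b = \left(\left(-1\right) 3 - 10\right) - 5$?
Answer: $\frac{525}{412} - \frac{21 \sqrt{7}}{412} \approx 1.1394$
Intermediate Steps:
$b = -18$ ($b = \left(-3 - 10\right) - 5 = -13 - 5 = -18$)
$Q = -18 + 2 \sqrt{7}$ ($Q = -18 + \sqrt{24 + 4} = -18 + \sqrt{28} = -18 + 2 \sqrt{7} \approx -12.708$)
$\frac{\left(-7\right) \left(-9\right)}{Q + 68} = \frac{\left(-7\right) \left(-9\right)}{\left(-18 + 2 \sqrt{7}\right) + 68} = \frac{63}{50 + 2 \sqrt{7}}$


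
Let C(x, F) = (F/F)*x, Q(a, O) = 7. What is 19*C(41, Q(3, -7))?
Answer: 779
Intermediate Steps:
C(x, F) = x (C(x, F) = 1*x = x)
19*C(41, Q(3, -7)) = 19*41 = 779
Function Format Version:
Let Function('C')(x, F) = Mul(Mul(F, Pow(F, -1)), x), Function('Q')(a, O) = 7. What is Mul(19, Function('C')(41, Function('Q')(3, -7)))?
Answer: 779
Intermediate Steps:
Function('C')(x, F) = x (Function('C')(x, F) = Mul(1, x) = x)
Mul(19, Function('C')(41, Function('Q')(3, -7))) = Mul(19, 41) = 779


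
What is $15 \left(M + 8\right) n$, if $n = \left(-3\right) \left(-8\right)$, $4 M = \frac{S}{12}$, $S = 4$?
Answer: $2910$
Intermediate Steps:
$M = \frac{1}{12}$ ($M = \frac{4 \cdot \frac{1}{12}}{4} = \frac{1}{4} \cdot \frac{1}{3} = \frac{1}{12} \approx 0.083333$)
$n = 24$
$15 \left(M + 8\right) n = 15 \left(\frac{1}{12} + 8\right) 24 = 15 \cdot \frac{97}{12} \cdot 24 = \frac{485}{4} \cdot 24 = 2910$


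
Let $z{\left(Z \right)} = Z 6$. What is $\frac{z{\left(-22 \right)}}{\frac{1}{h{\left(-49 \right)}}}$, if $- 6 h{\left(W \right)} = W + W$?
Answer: $-2156$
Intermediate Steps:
$h{\left(W \right)} = - \frac{W}{3}$ ($h{\left(W \right)} = - \frac{W + W}{6} = - \frac{2 W}{6} = - \frac{W}{3}$)
$z{\left(Z \right)} = 6 Z$
$\frac{z{\left(-22 \right)}}{\frac{1}{h{\left(-49 \right)}}} = \frac{6 \left(-22\right)}{\frac{1}{\left(- \frac{1}{3}\right) \left(-49\right)}} = - \frac{132}{\frac{1}{\frac{49}{3}}} = - \frac{132}{\frac{3}{49}} = \left(-132\right) \frac{49}{3} = -2156$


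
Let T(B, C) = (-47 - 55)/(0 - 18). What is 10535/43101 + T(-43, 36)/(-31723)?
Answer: 333957566/1367293023 ≈ 0.24425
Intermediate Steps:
T(B, C) = 17/3 (T(B, C) = -102/(-18) = -102*(-1/18) = 17/3)
10535/43101 + T(-43, 36)/(-31723) = 10535/43101 + (17/3)/(-31723) = 10535*(1/43101) + (17/3)*(-1/31723) = 10535/43101 - 17/95169 = 333957566/1367293023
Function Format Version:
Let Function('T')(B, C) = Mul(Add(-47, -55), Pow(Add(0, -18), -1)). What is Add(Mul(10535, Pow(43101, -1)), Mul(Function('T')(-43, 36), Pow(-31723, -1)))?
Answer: Rational(333957566, 1367293023) ≈ 0.24425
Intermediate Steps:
Function('T')(B, C) = Rational(17, 3) (Function('T')(B, C) = Mul(-102, Pow(-18, -1)) = Mul(-102, Rational(-1, 18)) = Rational(17, 3))
Add(Mul(10535, Pow(43101, -1)), Mul(Function('T')(-43, 36), Pow(-31723, -1))) = Add(Mul(10535, Pow(43101, -1)), Mul(Rational(17, 3), Pow(-31723, -1))) = Add(Mul(10535, Rational(1, 43101)), Mul(Rational(17, 3), Rational(-1, 31723))) = Add(Rational(10535, 43101), Rational(-17, 95169)) = Rational(333957566, 1367293023)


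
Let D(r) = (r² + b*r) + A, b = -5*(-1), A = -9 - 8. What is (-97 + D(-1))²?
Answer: 13924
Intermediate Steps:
A = -17
b = 5
D(r) = -17 + r² + 5*r (D(r) = (r² + 5*r) - 17 = -17 + r² + 5*r)
(-97 + D(-1))² = (-97 + (-17 + (-1)² + 5*(-1)))² = (-97 + (-17 + 1 - 5))² = (-97 - 21)² = (-118)² = 13924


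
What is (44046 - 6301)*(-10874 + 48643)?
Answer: 1425590905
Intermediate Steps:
(44046 - 6301)*(-10874 + 48643) = 37745*37769 = 1425590905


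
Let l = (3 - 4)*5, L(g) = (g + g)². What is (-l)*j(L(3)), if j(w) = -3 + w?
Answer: 165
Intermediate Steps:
L(g) = 4*g² (L(g) = (2*g)² = 4*g²)
l = -5 (l = -1*5 = -5)
(-l)*j(L(3)) = (-1*(-5))*(-3 + 4*3²) = 5*(-3 + 4*9) = 5*(-3 + 36) = 5*33 = 165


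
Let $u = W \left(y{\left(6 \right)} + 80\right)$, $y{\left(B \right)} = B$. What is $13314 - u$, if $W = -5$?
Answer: $13744$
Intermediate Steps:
$u = -430$ ($u = - 5 \left(6 + 80\right) = \left(-5\right) 86 = -430$)
$13314 - u = 13314 - -430 = 13314 + 430 = 13744$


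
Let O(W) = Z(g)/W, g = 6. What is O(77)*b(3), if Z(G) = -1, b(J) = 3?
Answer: -3/77 ≈ -0.038961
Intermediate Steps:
O(W) = -1/W
O(77)*b(3) = -1/77*3 = -3/77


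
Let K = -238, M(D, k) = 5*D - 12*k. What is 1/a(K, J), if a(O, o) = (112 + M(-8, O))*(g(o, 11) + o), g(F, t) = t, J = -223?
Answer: -1/620736 ≈ -1.6110e-6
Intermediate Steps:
M(D, k) = -12*k + 5*D
a(O, o) = (11 + o)*(72 - 12*O) (a(O, o) = (112 + (-12*O + 5*(-8)))*(11 + o) = (112 + (-12*O - 40))*(11 + o) = (112 + (-40 - 12*O))*(11 + o) = (72 - 12*O)*(11 + o) = (11 + o)*(72 - 12*O))
1/a(K, J) = 1/(792 - 132*(-238) + 72*(-223) - 12*(-238)*(-223)) = 1/(792 + 31416 - 16056 - 636888) = 1/(-620736) = -1/620736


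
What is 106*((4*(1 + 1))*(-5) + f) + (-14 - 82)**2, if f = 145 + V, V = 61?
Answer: 26812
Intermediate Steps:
f = 206 (f = 145 + 61 = 206)
106*((4*(1 + 1))*(-5) + f) + (-14 - 82)**2 = 106*((4*(1 + 1))*(-5) + 206) + (-14 - 82)**2 = 106*((4*2)*(-5) + 206) + (-96)**2 = 106*(8*(-5) + 206) + 9216 = 106*(-40 + 206) + 9216 = 106*166 + 9216 = 17596 + 9216 = 26812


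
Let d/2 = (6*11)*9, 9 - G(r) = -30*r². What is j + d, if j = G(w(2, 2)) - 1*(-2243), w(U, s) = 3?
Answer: 3710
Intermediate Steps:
G(r) = 9 + 30*r² (G(r) = 9 - (-30)*r² = 9 + 30*r²)
d = 1188 (d = 2*((6*11)*9) = 2*(66*9) = 2*594 = 1188)
j = 2522 (j = (9 + 30*3²) - 1*(-2243) = (9 + 30*9) + 2243 = (9 + 270) + 2243 = 279 + 2243 = 2522)
j + d = 2522 + 1188 = 3710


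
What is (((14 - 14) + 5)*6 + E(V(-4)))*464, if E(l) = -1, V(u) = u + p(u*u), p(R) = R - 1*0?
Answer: 13456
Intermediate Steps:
p(R) = R (p(R) = R + 0 = R)
V(u) = u + u**2 (V(u) = u + u*u = u + u**2)
(((14 - 14) + 5)*6 + E(V(-4)))*464 = (((14 - 14) + 5)*6 - 1)*464 = ((0 + 5)*6 - 1)*464 = (5*6 - 1)*464 = (30 - 1)*464 = 29*464 = 13456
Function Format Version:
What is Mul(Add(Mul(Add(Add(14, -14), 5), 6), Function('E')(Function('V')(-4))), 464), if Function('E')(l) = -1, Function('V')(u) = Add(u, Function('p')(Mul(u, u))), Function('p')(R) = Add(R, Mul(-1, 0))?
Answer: 13456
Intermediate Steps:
Function('p')(R) = R (Function('p')(R) = Add(R, 0) = R)
Function('V')(u) = Add(u, Pow(u, 2)) (Function('V')(u) = Add(u, Mul(u, u)) = Add(u, Pow(u, 2)))
Mul(Add(Mul(Add(Add(14, -14), 5), 6), Function('E')(Function('V')(-4))), 464) = Mul(Add(Mul(Add(Add(14, -14), 5), 6), -1), 464) = Mul(Add(Mul(Add(0, 5), 6), -1), 464) = Mul(Add(Mul(5, 6), -1), 464) = Mul(Add(30, -1), 464) = Mul(29, 464) = 13456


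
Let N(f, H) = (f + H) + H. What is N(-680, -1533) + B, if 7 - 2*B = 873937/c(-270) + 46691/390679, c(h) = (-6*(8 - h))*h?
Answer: -1317319721975383/351892388880 ≈ -3743.5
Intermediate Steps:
c(h) = h*(-48 + 6*h) (c(h) = (-48 + 6*h)*h = h*(-48 + 6*h))
B = 869166769097/351892388880 (B = 7/2 - (873937/((6*(-270)*(-8 - 270))) + 46691/390679)/2 = 7/2 - (873937/((6*(-270)*(-278))) + 46691*(1/390679))/2 = 7/2 - (873937/450360 + 46691/390679)/2 = 7/2 - ½*362456591983/175946194440 = 7/2 - 362456591983/351892388880 = 869166769097/351892388880 ≈ 2.4700)
N(f, H) = f + 2*H (N(f, H) = (H + f) + H = f + 2*H)
N(-680, -1533) + B = (-680 + 2*(-1533)) + 869166769097/351892388880 = (-680 - 3066) + 869166769097/351892388880 = -3746 + 869166769097/351892388880 = -1317319721975383/351892388880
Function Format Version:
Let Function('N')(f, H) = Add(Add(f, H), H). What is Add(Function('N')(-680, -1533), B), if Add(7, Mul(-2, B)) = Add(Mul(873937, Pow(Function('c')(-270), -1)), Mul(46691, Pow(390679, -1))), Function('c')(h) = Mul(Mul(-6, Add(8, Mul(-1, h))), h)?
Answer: Rational(-1317319721975383, 351892388880) ≈ -3743.5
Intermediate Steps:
Function('c')(h) = Mul(h, Add(-48, Mul(6, h))) (Function('c')(h) = Mul(Add(-48, Mul(6, h)), h) = Mul(h, Add(-48, Mul(6, h))))
B = Rational(869166769097, 351892388880) (B = Add(Rational(7, 2), Mul(Rational(-1, 2), Add(Mul(873937, Pow(Mul(6, -270, Add(-8, -270)), -1)), Mul(46691, Pow(390679, -1))))) = Add(Rational(7, 2), Mul(Rational(-1, 2), Add(Mul(873937, Pow(Mul(6, -270, -278), -1)), Mul(46691, Rational(1, 390679))))) = Add(Rational(7, 2), Mul(Rational(-1, 2), Add(Mul(873937, Pow(450360, -1)), Rational(46691, 390679)))) = Add(Rational(7, 2), Mul(Rational(-1, 2), Add(Mul(873937, Rational(1, 450360)), Rational(46691, 390679)))) = Add(Rational(7, 2), Mul(Rational(-1, 2), Add(Rational(873937, 450360), Rational(46691, 390679)))) = Add(Rational(7, 2), Mul(Rational(-1, 2), Rational(362456591983, 175946194440))) = Add(Rational(7, 2), Rational(-362456591983, 351892388880)) = Rational(869166769097, 351892388880) ≈ 2.4700)
Function('N')(f, H) = Add(f, Mul(2, H)) (Function('N')(f, H) = Add(Add(H, f), H) = Add(f, Mul(2, H)))
Add(Function('N')(-680, -1533), B) = Add(Add(-680, Mul(2, -1533)), Rational(869166769097, 351892388880)) = Add(Add(-680, -3066), Rational(869166769097, 351892388880)) = Add(-3746, Rational(869166769097, 351892388880)) = Rational(-1317319721975383, 351892388880)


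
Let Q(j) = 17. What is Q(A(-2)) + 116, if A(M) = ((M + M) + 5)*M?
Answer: 133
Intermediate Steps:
A(M) = M*(5 + 2*M) (A(M) = (2*M + 5)*M = (5 + 2*M)*M = M*(5 + 2*M))
Q(A(-2)) + 116 = 17 + 116 = 133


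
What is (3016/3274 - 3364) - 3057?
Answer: -10509669/1637 ≈ -6420.1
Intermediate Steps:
(3016/3274 - 3364) - 3057 = (3016*(1/3274) - 3364) - 3057 = (1508/1637 - 3364) - 3057 = -5505360/1637 - 3057 = -10509669/1637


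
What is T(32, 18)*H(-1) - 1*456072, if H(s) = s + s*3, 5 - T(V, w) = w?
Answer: -456020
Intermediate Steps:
T(V, w) = 5 - w
H(s) = 4*s (H(s) = s + 3*s = 4*s)
T(32, 18)*H(-1) - 1*456072 = (5 - 1*18)*(4*(-1)) - 1*456072 = (5 - 18)*(-4) - 456072 = -13*(-4) - 456072 = 52 - 456072 = -456020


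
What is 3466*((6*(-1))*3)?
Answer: -62388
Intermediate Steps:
3466*((6*(-1))*3) = 3466*(-6*3) = 3466*(-18) = -62388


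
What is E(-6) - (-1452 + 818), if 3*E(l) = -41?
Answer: 1861/3 ≈ 620.33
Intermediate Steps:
E(l) = -41/3 (E(l) = (⅓)*(-41) = -41/3)
E(-6) - (-1452 + 818) = -41/3 - (-1452 + 818) = -41/3 - 1*(-634) = -41/3 + 634 = 1861/3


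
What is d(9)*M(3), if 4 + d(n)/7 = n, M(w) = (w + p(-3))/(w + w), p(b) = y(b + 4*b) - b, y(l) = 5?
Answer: 385/6 ≈ 64.167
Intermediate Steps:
p(b) = 5 - b
M(w) = (8 + w)/(2*w) (M(w) = (w + (5 - 1*(-3)))/(w + w) = (w + (5 + 3))/((2*w)) = (w + 8)*(1/(2*w)) = (8 + w)*(1/(2*w)) = (8 + w)/(2*w))
d(n) = -28 + 7*n
d(9)*M(3) = (-28 + 7*9)*((1/2)*(8 + 3)/3) = (-28 + 63)*((1/2)*(1/3)*11) = 35*(11/6) = 385/6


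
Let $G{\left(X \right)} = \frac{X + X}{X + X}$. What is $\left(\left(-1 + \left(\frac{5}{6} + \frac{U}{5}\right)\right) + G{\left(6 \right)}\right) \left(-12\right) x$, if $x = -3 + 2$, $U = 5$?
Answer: $22$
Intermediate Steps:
$G{\left(X \right)} = 1$ ($G{\left(X \right)} = \frac{2 X}{2 X} = 2 X \frac{1}{2 X} = 1$)
$x = -1$
$\left(\left(-1 + \left(\frac{5}{6} + \frac{U}{5}\right)\right) + G{\left(6 \right)}\right) \left(-12\right) x = \left(\left(-1 + \left(\frac{5}{6} + \frac{5}{5}\right)\right) + 1\right) \left(-12\right) \left(-1\right) = \left(\left(-1 + \left(5 \cdot \frac{1}{6} + 5 \cdot \frac{1}{5}\right)\right) + 1\right) \left(-12\right) \left(-1\right) = \left(\left(-1 + \left(\frac{5}{6} + 1\right)\right) + 1\right) \left(-12\right) \left(-1\right) = \left(\left(-1 + \frac{11}{6}\right) + 1\right) \left(-12\right) \left(-1\right) = \left(\frac{5}{6} + 1\right) \left(-12\right) \left(-1\right) = \frac{11}{6} \left(-12\right) \left(-1\right) = \left(-22\right) \left(-1\right) = 22$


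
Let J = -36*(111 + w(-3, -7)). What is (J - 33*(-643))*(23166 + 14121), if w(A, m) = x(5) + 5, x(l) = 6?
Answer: 627428349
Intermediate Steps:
w(A, m) = 11 (w(A, m) = 6 + 5 = 11)
J = -4392 (J = -36*(111 + 11) = -36*122 = -4392)
(J - 33*(-643))*(23166 + 14121) = (-4392 - 33*(-643))*(23166 + 14121) = (-4392 + 21219)*37287 = 16827*37287 = 627428349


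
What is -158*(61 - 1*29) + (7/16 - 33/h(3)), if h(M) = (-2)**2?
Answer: -81021/16 ≈ -5063.8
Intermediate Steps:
h(M) = 4
-158*(61 - 1*29) + (7/16 - 33/h(3)) = -158*(61 - 1*29) + (7/16 - 33/4) = -158*(61 - 29) + (7*(1/16) - 33*1/4) = -158*32 + (7/16 - 33/4) = -5056 - 125/16 = -81021/16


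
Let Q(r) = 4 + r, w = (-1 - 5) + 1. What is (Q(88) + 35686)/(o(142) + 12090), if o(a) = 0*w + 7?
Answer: 35778/12097 ≈ 2.9576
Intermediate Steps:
w = -5 (w = -6 + 1 = -5)
o(a) = 7 (o(a) = 0*(-5) + 7 = 0 + 7 = 7)
(Q(88) + 35686)/(o(142) + 12090) = ((4 + 88) + 35686)/(7 + 12090) = (92 + 35686)/12097 = 35778*(1/12097) = 35778/12097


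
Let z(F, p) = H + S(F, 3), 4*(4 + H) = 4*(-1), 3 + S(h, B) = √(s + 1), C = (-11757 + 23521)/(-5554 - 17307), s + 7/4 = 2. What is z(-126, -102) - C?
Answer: -171124/22861 + √5/2 ≈ -6.3674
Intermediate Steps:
s = ¼ (s = -7/4 + 2 = ¼ ≈ 0.25000)
C = -11764/22861 (C = 11764/(-22861) = 11764*(-1/22861) = -11764/22861 ≈ -0.51459)
S(h, B) = -3 + √5/2 (S(h, B) = -3 + √(¼ + 1) = -3 + √(5/4) = -3 + √5/2)
H = -5 (H = -4 + (4*(-1))/4 = -4 + (¼)*(-4) = -4 - 1 = -5)
z(F, p) = -8 + √5/2 (z(F, p) = -5 + (-3 + √5/2) = -8 + √5/2)
z(-126, -102) - C = (-8 + √5/2) - 1*(-11764/22861) = (-8 + √5/2) + 11764/22861 = -171124/22861 + √5/2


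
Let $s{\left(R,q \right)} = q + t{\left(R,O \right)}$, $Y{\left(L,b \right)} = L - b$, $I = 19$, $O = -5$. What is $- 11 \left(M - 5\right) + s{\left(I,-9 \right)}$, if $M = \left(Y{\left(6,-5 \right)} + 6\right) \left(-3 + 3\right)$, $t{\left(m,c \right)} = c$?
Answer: $41$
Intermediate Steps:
$s{\left(R,q \right)} = -5 + q$ ($s{\left(R,q \right)} = q - 5 = -5 + q$)
$M = 0$ ($M = \left(\left(6 - -5\right) + 6\right) \left(-3 + 3\right) = \left(\left(6 + 5\right) + 6\right) 0 = \left(11 + 6\right) 0 = 17 \cdot 0 = 0$)
$- 11 \left(M - 5\right) + s{\left(I,-9 \right)} = - 11 \left(0 - 5\right) - 14 = \left(-11\right) \left(-5\right) - 14 = 55 - 14 = 41$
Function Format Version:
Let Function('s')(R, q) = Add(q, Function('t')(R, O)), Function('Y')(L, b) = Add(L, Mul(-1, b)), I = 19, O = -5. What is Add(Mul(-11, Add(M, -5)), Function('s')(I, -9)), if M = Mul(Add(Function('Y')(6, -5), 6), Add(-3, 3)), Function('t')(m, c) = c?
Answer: 41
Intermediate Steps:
Function('s')(R, q) = Add(-5, q) (Function('s')(R, q) = Add(q, -5) = Add(-5, q))
M = 0 (M = Mul(Add(Add(6, Mul(-1, -5)), 6), Add(-3, 3)) = Mul(Add(Add(6, 5), 6), 0) = Mul(Add(11, 6), 0) = Mul(17, 0) = 0)
Add(Mul(-11, Add(M, -5)), Function('s')(I, -9)) = Add(Mul(-11, Add(0, -5)), Add(-5, -9)) = Add(Mul(-11, -5), -14) = Add(55, -14) = 41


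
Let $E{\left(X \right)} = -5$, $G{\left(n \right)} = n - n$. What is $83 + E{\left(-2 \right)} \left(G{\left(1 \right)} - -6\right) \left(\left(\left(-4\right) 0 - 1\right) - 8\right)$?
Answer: $353$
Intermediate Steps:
$G{\left(n \right)} = 0$
$83 + E{\left(-2 \right)} \left(G{\left(1 \right)} - -6\right) \left(\left(\left(-4\right) 0 - 1\right) - 8\right) = 83 + - 5 \left(0 - -6\right) \left(\left(\left(-4\right) 0 - 1\right) - 8\right) = 83 + - 5 \left(0 + 6\right) \left(\left(0 - 1\right) - 8\right) = 83 + \left(-5\right) 6 \left(-1 - 8\right) = 83 - -270 = 83 + 270 = 353$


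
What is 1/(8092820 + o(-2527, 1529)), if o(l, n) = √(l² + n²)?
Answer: 809282/6549372682883 - √8723570/65493726828830 ≈ 1.2352e-7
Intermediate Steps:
1/(8092820 + o(-2527, 1529)) = 1/(8092820 + √((-2527)² + 1529²)) = 1/(8092820 + √(6385729 + 2337841)) = 1/(8092820 + √8723570)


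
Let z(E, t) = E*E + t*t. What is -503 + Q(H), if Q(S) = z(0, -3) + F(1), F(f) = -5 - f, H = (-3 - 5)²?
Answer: -500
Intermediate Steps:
H = 64 (H = (-8)² = 64)
z(E, t) = E² + t²
Q(S) = 3 (Q(S) = (0² + (-3)²) + (-5 - 1*1) = (0 + 9) + (-5 - 1) = 9 - 6 = 3)
-503 + Q(H) = -503 + 3 = -500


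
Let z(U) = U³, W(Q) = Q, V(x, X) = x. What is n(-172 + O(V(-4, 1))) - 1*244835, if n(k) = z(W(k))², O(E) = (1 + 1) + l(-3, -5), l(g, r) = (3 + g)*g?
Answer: 24137568755165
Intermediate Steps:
l(g, r) = g*(3 + g)
O(E) = 2 (O(E) = (1 + 1) - 3*(3 - 3) = 2 - 3*0 = 2 + 0 = 2)
n(k) = k⁶ (n(k) = (k³)² = k⁶)
n(-172 + O(V(-4, 1))) - 1*244835 = (-172 + 2)⁶ - 1*244835 = (-170)⁶ - 244835 = 24137569000000 - 244835 = 24137568755165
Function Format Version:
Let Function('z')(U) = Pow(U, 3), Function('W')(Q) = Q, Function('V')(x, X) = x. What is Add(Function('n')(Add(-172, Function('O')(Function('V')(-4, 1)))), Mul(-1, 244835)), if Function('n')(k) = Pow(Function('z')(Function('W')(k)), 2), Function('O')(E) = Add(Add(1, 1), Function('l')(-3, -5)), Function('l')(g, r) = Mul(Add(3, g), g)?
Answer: 24137568755165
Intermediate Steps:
Function('l')(g, r) = Mul(g, Add(3, g))
Function('O')(E) = 2 (Function('O')(E) = Add(Add(1, 1), Mul(-3, Add(3, -3))) = Add(2, Mul(-3, 0)) = Add(2, 0) = 2)
Function('n')(k) = Pow(k, 6) (Function('n')(k) = Pow(Pow(k, 3), 2) = Pow(k, 6))
Add(Function('n')(Add(-172, Function('O')(Function('V')(-4, 1)))), Mul(-1, 244835)) = Add(Pow(Add(-172, 2), 6), Mul(-1, 244835)) = Add(Pow(-170, 6), -244835) = Add(24137569000000, -244835) = 24137568755165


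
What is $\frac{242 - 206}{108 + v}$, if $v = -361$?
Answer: $- \frac{36}{253} \approx -0.14229$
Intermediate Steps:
$\frac{242 - 206}{108 + v} = \frac{242 - 206}{108 - 361} = \frac{36}{-253} = 36 \left(- \frac{1}{253}\right) = - \frac{36}{253}$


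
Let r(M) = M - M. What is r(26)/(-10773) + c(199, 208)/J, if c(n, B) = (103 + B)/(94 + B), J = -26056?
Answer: -311/7868912 ≈ -3.9523e-5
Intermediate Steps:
c(n, B) = (103 + B)/(94 + B)
r(M) = 0
r(26)/(-10773) + c(199, 208)/J = 0/(-10773) + ((103 + 208)/(94 + 208))/(-26056) = 0*(-1/10773) + (311/302)*(-1/26056) = 0 + ((1/302)*311)*(-1/26056) = 0 + (311/302)*(-1/26056) = 0 - 311/7868912 = -311/7868912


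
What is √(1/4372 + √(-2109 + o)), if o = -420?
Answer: √(1093 + 14335788*I*√281)/2186 ≈ 5.0145 + 5.0144*I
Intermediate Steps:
√(1/4372 + √(-2109 + o)) = √(1/4372 + √(-2109 - 420)) = √(1/4372 + √(-2529)) = √(1/4372 + 3*I*√281)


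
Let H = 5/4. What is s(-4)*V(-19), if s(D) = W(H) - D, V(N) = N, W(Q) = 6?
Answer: -190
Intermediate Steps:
H = 5/4 (H = 5*(¼) = 5/4 ≈ 1.2500)
s(D) = 6 - D
s(-4)*V(-19) = (6 - 1*(-4))*(-19) = (6 + 4)*(-19) = 10*(-19) = -190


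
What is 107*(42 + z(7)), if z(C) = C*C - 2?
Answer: 9523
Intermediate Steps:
z(C) = -2 + C**2 (z(C) = C**2 - 2 = -2 + C**2)
107*(42 + z(7)) = 107*(42 + (-2 + 7**2)) = 107*(42 + (-2 + 49)) = 107*(42 + 47) = 107*89 = 9523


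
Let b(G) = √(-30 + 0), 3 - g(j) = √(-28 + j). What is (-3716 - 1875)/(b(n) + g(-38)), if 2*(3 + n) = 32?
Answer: 5591*I/(√30 - √66 - 3*I) ≈ -1047.9 - 924.57*I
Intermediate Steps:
n = 13 (n = -3 + (½)*32 = -3 + 16 = 13)
g(j) = 3 - √(-28 + j)
b(G) = I*√30 (b(G) = √(-30) = I*√30)
(-3716 - 1875)/(b(n) + g(-38)) = (-3716 - 1875)/(I*√30 + (3 - √(-28 - 38))) = -5591/(I*√30 + (3 - √(-66))) = -5591/(I*√30 + (3 - I*√66)) = -5591/(3 + I*√30 - I*√66)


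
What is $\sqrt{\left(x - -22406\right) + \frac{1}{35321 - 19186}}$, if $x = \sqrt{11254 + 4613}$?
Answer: $\frac{\sqrt{5833138285485 + 781014675 \sqrt{1763}}}{16135} \approx 150.11$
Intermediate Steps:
$x = 3 \sqrt{1763}$ ($x = \sqrt{15867} = 3 \sqrt{1763} \approx 125.96$)
$\sqrt{\left(x - -22406\right) + \frac{1}{35321 - 19186}} = \sqrt{\left(3 \sqrt{1763} - -22406\right) + \frac{1}{35321 - 19186}} = \sqrt{\left(3 \sqrt{1763} + 22406\right) + \frac{1}{16135}} = \sqrt{\left(22406 + 3 \sqrt{1763}\right) + \frac{1}{16135}} = \sqrt{\frac{361520811}{16135} + 3 \sqrt{1763}}$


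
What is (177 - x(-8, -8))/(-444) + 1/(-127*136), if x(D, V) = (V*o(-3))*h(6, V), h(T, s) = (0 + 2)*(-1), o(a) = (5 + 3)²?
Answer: 3657235/1917192 ≈ 1.9076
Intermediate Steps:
o(a) = 64 (o(a) = 8² = 64)
h(T, s) = -2 (h(T, s) = 2*(-1) = -2)
x(D, V) = -128*V (x(D, V) = (V*64)*(-2) = (64*V)*(-2) = -128*V)
(177 - x(-8, -8))/(-444) + 1/(-127*136) = (177 - (-128)*(-8))/(-444) + 1/(-127*136) = (177 - 1*1024)*(-1/444) - 1/127*1/136 = (177 - 1024)*(-1/444) - 1/17272 = -847*(-1/444) - 1/17272 = 847/444 - 1/17272 = 3657235/1917192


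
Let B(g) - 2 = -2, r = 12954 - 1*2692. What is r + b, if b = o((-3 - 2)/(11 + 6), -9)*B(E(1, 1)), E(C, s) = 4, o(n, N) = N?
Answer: 10262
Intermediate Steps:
r = 10262 (r = 12954 - 2692 = 10262)
B(g) = 0 (B(g) = 2 - 2 = 0)
b = 0 (b = -9*0 = 0)
r + b = 10262 + 0 = 10262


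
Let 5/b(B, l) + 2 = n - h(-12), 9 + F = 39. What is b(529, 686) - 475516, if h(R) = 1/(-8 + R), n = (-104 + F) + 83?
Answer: -67047656/141 ≈ -4.7552e+5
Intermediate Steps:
F = 30 (F = -9 + 39 = 30)
n = 9 (n = (-104 + 30) + 83 = -74 + 83 = 9)
b(B, l) = 100/141 (b(B, l) = 5/(-2 + (9 - 1/(-8 - 12))) = 5/(-2 + (9 - 1/(-20))) = 5/(-2 + (9 - 1*(-1/20))) = 5/(-2 + (9 + 1/20)) = 5/(-2 + 181/20) = 5/(141/20) = 5*(20/141) = 100/141)
b(529, 686) - 475516 = 100/141 - 475516 = -67047656/141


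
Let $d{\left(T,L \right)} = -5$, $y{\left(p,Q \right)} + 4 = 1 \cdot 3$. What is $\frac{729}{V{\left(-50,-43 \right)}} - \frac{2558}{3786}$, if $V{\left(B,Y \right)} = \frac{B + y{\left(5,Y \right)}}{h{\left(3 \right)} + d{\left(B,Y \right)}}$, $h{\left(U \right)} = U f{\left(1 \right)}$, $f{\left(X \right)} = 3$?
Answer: $- \frac{1861739}{32181} \approx -57.852$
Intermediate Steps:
$y{\left(p,Q \right)} = -1$ ($y{\left(p,Q \right)} = -4 + 1 \cdot 3 = -4 + 3 = -1$)
$h{\left(U \right)} = 3 U$ ($h{\left(U \right)} = U 3 = 3 U$)
$V{\left(B,Y \right)} = - \frac{1}{4} + \frac{B}{4}$ ($V{\left(B,Y \right)} = \frac{B - 1}{3 \cdot 3 - 5} = \frac{-1 + B}{9 - 5} = \frac{-1 + B}{4} = \left(-1 + B\right) \frac{1}{4} = - \frac{1}{4} + \frac{B}{4}$)
$\frac{729}{V{\left(-50,-43 \right)}} - \frac{2558}{3786} = \frac{729}{- \frac{1}{4} + \frac{1}{4} \left(-50\right)} - \frac{2558}{3786} = \frac{729}{- \frac{1}{4} - \frac{25}{2}} - \frac{1279}{1893} = \frac{729}{- \frac{51}{4}} - \frac{1279}{1893} = 729 \left(- \frac{4}{51}\right) - \frac{1279}{1893} = - \frac{972}{17} - \frac{1279}{1893} = - \frac{1861739}{32181}$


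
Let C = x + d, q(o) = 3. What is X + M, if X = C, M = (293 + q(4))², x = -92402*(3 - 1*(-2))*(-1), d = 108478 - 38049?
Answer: 620055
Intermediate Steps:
d = 70429
x = 462010 (x = -92402*(3 + 2)*(-1) = -462010*(-1) = -92402*(-5) = 462010)
C = 532439 (C = 462010 + 70429 = 532439)
M = 87616 (M = (293 + 3)² = 296² = 87616)
X = 532439
X + M = 532439 + 87616 = 620055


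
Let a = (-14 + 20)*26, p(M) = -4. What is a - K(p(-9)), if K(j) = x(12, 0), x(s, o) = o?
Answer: 156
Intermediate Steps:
a = 156 (a = 6*26 = 156)
K(j) = 0
a - K(p(-9)) = 156 - 1*0 = 156 + 0 = 156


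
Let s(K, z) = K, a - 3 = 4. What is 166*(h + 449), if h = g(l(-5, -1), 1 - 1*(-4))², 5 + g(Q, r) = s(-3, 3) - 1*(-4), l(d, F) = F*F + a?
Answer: 77190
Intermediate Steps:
a = 7 (a = 3 + 4 = 7)
l(d, F) = 7 + F² (l(d, F) = F*F + 7 = F² + 7 = 7 + F²)
g(Q, r) = -4 (g(Q, r) = -5 + (-3 - 1*(-4)) = -5 + (-3 + 4) = -5 + 1 = -4)
h = 16 (h = (-4)² = 16)
166*(h + 449) = 166*(16 + 449) = 166*465 = 77190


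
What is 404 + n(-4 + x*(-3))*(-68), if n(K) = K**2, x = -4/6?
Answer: 132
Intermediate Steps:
x = -2/3 (x = -4*1/6 = -2/3 ≈ -0.66667)
404 + n(-4 + x*(-3))*(-68) = 404 + (-4 - 2/3*(-3))**2*(-68) = 404 + (-4 + 2)**2*(-68) = 404 + (-2)**2*(-68) = 404 + 4*(-68) = 404 - 272 = 132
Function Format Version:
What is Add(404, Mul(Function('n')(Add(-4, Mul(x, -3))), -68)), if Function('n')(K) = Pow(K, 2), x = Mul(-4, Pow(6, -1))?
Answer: 132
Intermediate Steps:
x = Rational(-2, 3) (x = Mul(-4, Rational(1, 6)) = Rational(-2, 3) ≈ -0.66667)
Add(404, Mul(Function('n')(Add(-4, Mul(x, -3))), -68)) = Add(404, Mul(Pow(Add(-4, Mul(Rational(-2, 3), -3)), 2), -68)) = Add(404, Mul(Pow(Add(-4, 2), 2), -68)) = Add(404, Mul(Pow(-2, 2), -68)) = Add(404, Mul(4, -68)) = Add(404, -272) = 132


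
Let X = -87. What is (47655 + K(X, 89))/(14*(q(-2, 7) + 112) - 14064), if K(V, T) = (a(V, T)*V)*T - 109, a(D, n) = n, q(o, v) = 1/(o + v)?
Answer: 3207905/62466 ≈ 51.354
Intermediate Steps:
K(V, T) = -109 + V*T² (K(V, T) = (T*V)*T - 109 = V*T² - 109 = -109 + V*T²)
(47655 + K(X, 89))/(14*(q(-2, 7) + 112) - 14064) = (47655 + (-109 - 87*89²))/(14*(1/(-2 + 7) + 112) - 14064) = (47655 + (-109 - 87*7921))/(14*(1/5 + 112) - 14064) = (47655 + (-109 - 689127))/(14*(⅕ + 112) - 14064) = (47655 - 689236)/(14*(561/5) - 14064) = -641581/(7854/5 - 14064) = -641581/(-62466/5) = -641581*(-5/62466) = 3207905/62466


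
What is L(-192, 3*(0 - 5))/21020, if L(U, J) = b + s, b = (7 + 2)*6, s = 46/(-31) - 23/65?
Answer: 105107/42355300 ≈ 0.0024816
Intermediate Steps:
s = -3703/2015 (s = 46*(-1/31) - 23*1/65 = -46/31 - 23/65 = -3703/2015 ≈ -1.8377)
b = 54 (b = 9*6 = 54)
L(U, J) = 105107/2015 (L(U, J) = 54 - 3703/2015 = 105107/2015)
L(-192, 3*(0 - 5))/21020 = (105107/2015)/21020 = (105107/2015)*(1/21020) = 105107/42355300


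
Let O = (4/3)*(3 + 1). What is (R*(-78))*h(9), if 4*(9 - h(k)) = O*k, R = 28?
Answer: 6552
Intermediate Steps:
O = 16/3 (O = (4*(1/3))*4 = (4/3)*4 = 16/3 ≈ 5.3333)
h(k) = 9 - 4*k/3
(R*(-78))*h(9) = (28*(-78))*(9 - 4/3*9) = -2184*(9 - 12) = -2184*(-3) = 6552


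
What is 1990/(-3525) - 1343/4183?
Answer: -55567/62745 ≈ -0.88560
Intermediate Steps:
1990/(-3525) - 1343/4183 = 1990*(-1/3525) - 1343*1/4183 = -398/705 - 1343/4183 = -55567/62745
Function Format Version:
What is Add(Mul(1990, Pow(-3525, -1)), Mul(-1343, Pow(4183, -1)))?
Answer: Rational(-55567, 62745) ≈ -0.88560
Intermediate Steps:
Add(Mul(1990, Pow(-3525, -1)), Mul(-1343, Pow(4183, -1))) = Add(Mul(1990, Rational(-1, 3525)), Mul(-1343, Rational(1, 4183))) = Add(Rational(-398, 705), Rational(-1343, 4183)) = Rational(-55567, 62745)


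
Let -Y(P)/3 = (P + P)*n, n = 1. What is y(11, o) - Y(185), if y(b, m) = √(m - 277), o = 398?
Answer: 1121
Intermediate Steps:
y(b, m) = √(-277 + m)
Y(P) = -6*P (Y(P) = -3*(P + P) = -3*2*P = -6*P)
y(11, o) - Y(185) = √(-277 + 398) - (-6)*185 = √121 - 1*(-1110) = 11 + 1110 = 1121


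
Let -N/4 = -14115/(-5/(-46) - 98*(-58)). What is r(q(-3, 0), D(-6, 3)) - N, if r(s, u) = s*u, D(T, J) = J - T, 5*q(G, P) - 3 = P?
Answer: -5926137/1307345 ≈ -4.5330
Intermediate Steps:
q(G, P) = 3/5 + P/5
N = 2597160/261469 (N = -(-56460)/(-5/(-46) - 98*(-58)) = -(-56460)/(-5*(-1/46) + 5684) = -(-56460)/(5/46 + 5684) = -(-56460)/261469/46 = -(-56460)*46/261469 = -4*(-649290/261469) = 2597160/261469 ≈ 9.9330)
r(q(-3, 0), D(-6, 3)) - N = (3/5 + (1/5)*0)*(3 - 1*(-6)) - 1*2597160/261469 = (3/5 + 0)*(3 + 6) - 2597160/261469 = (3/5)*9 - 2597160/261469 = 27/5 - 2597160/261469 = -5926137/1307345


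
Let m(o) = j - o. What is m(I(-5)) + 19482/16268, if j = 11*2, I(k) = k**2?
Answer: -14661/8134 ≈ -1.8024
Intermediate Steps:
j = 22
m(o) = 22 - o
m(I(-5)) + 19482/16268 = (22 - 1*(-5)**2) + 19482/16268 = (22 - 1*25) + 19482*(1/16268) = (22 - 25) + 9741/8134 = -3 + 9741/8134 = -14661/8134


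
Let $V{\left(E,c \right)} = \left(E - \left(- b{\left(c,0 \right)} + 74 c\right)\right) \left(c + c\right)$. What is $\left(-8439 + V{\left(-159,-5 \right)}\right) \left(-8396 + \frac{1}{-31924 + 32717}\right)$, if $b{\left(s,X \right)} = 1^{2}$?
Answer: $\frac{70302107093}{793} \approx 8.8653 \cdot 10^{7}$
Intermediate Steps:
$b{\left(s,X \right)} = 1$
$V{\left(E,c \right)} = 2 c \left(1 + E - 74 c\right)$ ($V{\left(E,c \right)} = \left(E - \left(-1 + 74 c\right)\right) \left(c + c\right) = \left(E - \left(-1 + 74 c\right)\right) 2 c = \left(1 + E - 74 c\right) 2 c = 2 c \left(1 + E - 74 c\right)$)
$\left(-8439 + V{\left(-159,-5 \right)}\right) \left(-8396 + \frac{1}{-31924 + 32717}\right) = \left(-8439 + 2 \left(-5\right) \left(1 - 159 - -370\right)\right) \left(-8396 + \frac{1}{-31924 + 32717}\right) = \left(-8439 + 2 \left(-5\right) \left(1 - 159 + 370\right)\right) \left(-8396 + \frac{1}{793}\right) = \left(-8439 + 2 \left(-5\right) 212\right) \left(-8396 + \frac{1}{793}\right) = \left(-8439 - 2120\right) \left(- \frac{6658027}{793}\right) = \left(-10559\right) \left(- \frac{6658027}{793}\right) = \frac{70302107093}{793}$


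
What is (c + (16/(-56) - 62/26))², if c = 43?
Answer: 13468900/8281 ≈ 1626.5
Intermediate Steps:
(c + (16/(-56) - 62/26))² = (43 + (16/(-56) - 62/26))² = (43 + (16*(-1/56) - 62*1/26))² = (43 + (-2/7 - 31/13))² = (43 - 243/91)² = (3670/91)² = 13468900/8281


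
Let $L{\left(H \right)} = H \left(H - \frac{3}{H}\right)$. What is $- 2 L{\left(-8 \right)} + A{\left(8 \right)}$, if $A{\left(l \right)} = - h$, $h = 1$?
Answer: $-123$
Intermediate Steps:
$A{\left(l \right)} = -1$ ($A{\left(l \right)} = \left(-1\right) 1 = -1$)
$- 2 L{\left(-8 \right)} + A{\left(8 \right)} = - 2 \left(-3 + \left(-8\right)^{2}\right) - 1 = - 2 \left(-3 + 64\right) - 1 = \left(-2\right) 61 - 1 = -122 - 1 = -123$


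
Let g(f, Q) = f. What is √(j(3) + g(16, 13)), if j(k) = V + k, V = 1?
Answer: 2*√5 ≈ 4.4721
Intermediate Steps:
j(k) = 1 + k
√(j(3) + g(16, 13)) = √((1 + 3) + 16) = √(4 + 16) = √20 = 2*√5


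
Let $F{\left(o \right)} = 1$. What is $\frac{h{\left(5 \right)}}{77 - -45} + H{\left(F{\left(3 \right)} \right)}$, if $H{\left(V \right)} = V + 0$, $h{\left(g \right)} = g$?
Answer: $\frac{127}{122} \approx 1.041$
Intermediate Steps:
$H{\left(V \right)} = V$
$\frac{h{\left(5 \right)}}{77 - -45} + H{\left(F{\left(3 \right)} \right)} = \frac{1}{77 - -45} \cdot 5 + 1 = \frac{1}{77 + \left(-29 + 74\right)} 5 + 1 = \frac{1}{77 + 45} \cdot 5 + 1 = \frac{1}{122} \cdot 5 + 1 = \frac{5}{122} + 1 = \frac{127}{122}$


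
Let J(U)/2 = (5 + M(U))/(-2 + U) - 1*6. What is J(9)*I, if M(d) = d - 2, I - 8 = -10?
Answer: 120/7 ≈ 17.143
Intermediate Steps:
I = -2 (I = 8 - 10 = -2)
M(d) = -2 + d
J(U) = -12 + 2*(3 + U)/(-2 + U) (J(U) = 2*((5 + (-2 + U))/(-2 + U) - 1*6) = 2*((3 + U)/(-2 + U) - 6) = 2*(-6 + (3 + U)/(-2 + U)) = -12 + 2*(3 + U)/(-2 + U))
J(9)*I = (10*(3 - 1*9)/(-2 + 9))*(-2) = (10*(3 - 9)/7)*(-2) = (10*(⅐)*(-6))*(-2) = -60/7*(-2) = 120/7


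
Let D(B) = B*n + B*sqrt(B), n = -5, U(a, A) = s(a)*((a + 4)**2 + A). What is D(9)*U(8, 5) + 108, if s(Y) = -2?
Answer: 5472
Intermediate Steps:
U(a, A) = -2*A - 2*(4 + a)**2 (U(a, A) = -2*((a + 4)**2 + A) = -2*((4 + a)**2 + A) = -2*(A + (4 + a)**2) = -2*A - 2*(4 + a)**2)
D(B) = B**(3/2) - 5*B (D(B) = B*(-5) + B*sqrt(B) = -5*B + B**(3/2) = B**(3/2) - 5*B)
D(9)*U(8, 5) + 108 = (9**(3/2) - 5*9)*(-2*5 - 2*(4 + 8)**2) + 108 = (27 - 45)*(-10 - 2*12**2) + 108 = -18*(-10 - 2*144) + 108 = -18*(-10 - 288) + 108 = -18*(-298) + 108 = 5364 + 108 = 5472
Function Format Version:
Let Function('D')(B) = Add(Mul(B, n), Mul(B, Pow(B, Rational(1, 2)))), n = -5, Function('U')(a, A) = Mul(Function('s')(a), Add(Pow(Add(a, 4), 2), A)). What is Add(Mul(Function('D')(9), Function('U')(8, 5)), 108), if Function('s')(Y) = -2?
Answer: 5472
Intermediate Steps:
Function('U')(a, A) = Add(Mul(-2, A), Mul(-2, Pow(Add(4, a), 2))) (Function('U')(a, A) = Mul(-2, Add(Pow(Add(a, 4), 2), A)) = Mul(-2, Add(Pow(Add(4, a), 2), A)) = Mul(-2, Add(A, Pow(Add(4, a), 2))) = Add(Mul(-2, A), Mul(-2, Pow(Add(4, a), 2))))
Function('D')(B) = Add(Pow(B, Rational(3, 2)), Mul(-5, B)) (Function('D')(B) = Add(Mul(B, -5), Mul(B, Pow(B, Rational(1, 2)))) = Add(Mul(-5, B), Pow(B, Rational(3, 2))) = Add(Pow(B, Rational(3, 2)), Mul(-5, B)))
Add(Mul(Function('D')(9), Function('U')(8, 5)), 108) = Add(Mul(Add(Pow(9, Rational(3, 2)), Mul(-5, 9)), Add(Mul(-2, 5), Mul(-2, Pow(Add(4, 8), 2)))), 108) = Add(Mul(Add(27, -45), Add(-10, Mul(-2, Pow(12, 2)))), 108) = Add(Mul(-18, Add(-10, Mul(-2, 144))), 108) = Add(Mul(-18, Add(-10, -288)), 108) = Add(Mul(-18, -298), 108) = Add(5364, 108) = 5472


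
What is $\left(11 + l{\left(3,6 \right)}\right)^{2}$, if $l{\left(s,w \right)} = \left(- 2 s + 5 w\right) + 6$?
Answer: $1681$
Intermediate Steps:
$l{\left(s,w \right)} = 6 - 2 s + 5 w$
$\left(11 + l{\left(3,6 \right)}\right)^{2} = \left(11 + \left(6 - 6 + 5 \cdot 6\right)\right)^{2} = \left(11 + \left(6 - 6 + 30\right)\right)^{2} = \left(11 + 30\right)^{2} = 41^{2} = 1681$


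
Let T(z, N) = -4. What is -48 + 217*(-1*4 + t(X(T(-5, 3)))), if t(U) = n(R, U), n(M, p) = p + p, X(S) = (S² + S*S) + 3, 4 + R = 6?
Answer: 14274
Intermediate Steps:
R = 2 (R = -4 + 6 = 2)
X(S) = 3 + 2*S² (X(S) = (S² + S²) + 3 = 2*S² + 3 = 3 + 2*S²)
n(M, p) = 2*p
t(U) = 2*U
-48 + 217*(-1*4 + t(X(T(-5, 3)))) = -48 + 217*(-1*4 + 2*(3 + 2*(-4)²)) = -48 + 217*(-4 + 2*(3 + 2*16)) = -48 + 217*(-4 + 2*(3 + 32)) = -48 + 217*(-4 + 2*35) = -48 + 217*(-4 + 70) = -48 + 217*66 = -48 + 14322 = 14274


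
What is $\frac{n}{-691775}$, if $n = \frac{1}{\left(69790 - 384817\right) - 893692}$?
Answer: $\frac{1}{836161586225} \approx 1.1959 \cdot 10^{-12}$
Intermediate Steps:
$n = - \frac{1}{1208719}$ ($n = \frac{1}{\left(69790 - 384817\right) - 893692} = \frac{1}{-315027 - 893692} = \frac{1}{-1208719} = - \frac{1}{1208719} \approx -8.2732 \cdot 10^{-7}$)
$\frac{n}{-691775} = - \frac{1}{1208719 \left(-691775\right)} = \left(- \frac{1}{1208719}\right) \left(- \frac{1}{691775}\right) = \frac{1}{836161586225}$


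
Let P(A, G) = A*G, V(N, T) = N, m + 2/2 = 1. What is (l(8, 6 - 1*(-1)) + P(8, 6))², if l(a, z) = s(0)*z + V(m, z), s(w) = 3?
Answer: 4761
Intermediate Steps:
m = 0 (m = -1 + 1 = 0)
l(a, z) = 3*z (l(a, z) = 3*z + 0 = 3*z)
(l(8, 6 - 1*(-1)) + P(8, 6))² = (3*(6 - 1*(-1)) + 8*6)² = (3*(6 + 1) + 48)² = (3*7 + 48)² = (21 + 48)² = 69² = 4761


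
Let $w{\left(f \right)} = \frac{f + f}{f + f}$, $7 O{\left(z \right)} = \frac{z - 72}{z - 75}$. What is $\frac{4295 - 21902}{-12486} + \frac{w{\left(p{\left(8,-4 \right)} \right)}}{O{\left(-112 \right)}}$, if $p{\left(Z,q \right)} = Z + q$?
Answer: $\frac{3263977}{382904} \approx 8.5243$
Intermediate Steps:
$O{\left(z \right)} = \frac{-72 + z}{7 \left(-75 + z\right)}$ ($O{\left(z \right)} = \frac{\left(z - 72\right) \frac{1}{z - 75}}{7} = \frac{\left(-72 + z\right) \frac{1}{-75 + z}}{7} = \frac{\frac{1}{-75 + z} \left(-72 + z\right)}{7} = \frac{-72 + z}{7 \left(-75 + z\right)}$)
$w{\left(f \right)} = 1$ ($w{\left(f \right)} = \frac{2 f}{2 f} = 2 f \frac{1}{2 f} = 1$)
$\frac{4295 - 21902}{-12486} + \frac{w{\left(p{\left(8,-4 \right)} \right)}}{O{\left(-112 \right)}} = \frac{4295 - 21902}{-12486} + 1 \frac{1}{\frac{1}{7} \frac{1}{-75 - 112} \left(-72 - 112\right)} = \left(4295 - 21902\right) \left(- \frac{1}{12486}\right) + 1 \frac{1}{\frac{1}{7} \frac{1}{-187} \left(-184\right)} = \left(-17607\right) \left(- \frac{1}{12486}\right) + 1 \frac{1}{\frac{1}{7} \left(- \frac{1}{187}\right) \left(-184\right)} = \frac{5869}{4162} + 1 \frac{1}{\frac{184}{1309}} = \frac{5869}{4162} + 1 \cdot \frac{1309}{184} = \frac{5869}{4162} + \frac{1309}{184} = \frac{3263977}{382904}$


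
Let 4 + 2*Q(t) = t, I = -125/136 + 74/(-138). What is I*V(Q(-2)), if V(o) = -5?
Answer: 68285/9384 ≈ 7.2767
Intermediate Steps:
I = -13657/9384 (I = -125*1/136 + 74*(-1/138) = -125/136 - 37/69 = -13657/9384 ≈ -1.4553)
Q(t) = -2 + t/2
I*V(Q(-2)) = -13657/9384*(-5) = 68285/9384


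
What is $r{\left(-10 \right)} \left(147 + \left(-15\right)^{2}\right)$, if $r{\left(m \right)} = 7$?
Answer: $2604$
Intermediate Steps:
$r{\left(-10 \right)} \left(147 + \left(-15\right)^{2}\right) = 7 \left(147 + \left(-15\right)^{2}\right) = 7 \left(147 + 225\right) = 7 \cdot 372 = 2604$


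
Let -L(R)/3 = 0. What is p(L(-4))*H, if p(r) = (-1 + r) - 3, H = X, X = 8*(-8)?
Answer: 256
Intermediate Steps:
L(R) = 0 (L(R) = -3*0 = 0)
X = -64
H = -64
p(r) = -4 + r
p(L(-4))*H = (-4 + 0)*(-64) = -4*(-64) = 256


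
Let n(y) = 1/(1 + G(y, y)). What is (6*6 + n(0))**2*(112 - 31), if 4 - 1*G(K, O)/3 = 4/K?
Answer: 104976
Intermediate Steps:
G(K, O) = 12 - 12/K
n(y) = 1/(13 - 12/y) (n(y) = 1/(1 + (12 - 12/y)) = 1/(13 - 12/y))
(6*6 + n(0))**2*(112 - 31) = (6*6 + 0/(-12 + 13*0))**2*(112 - 31) = (36 + 0/(-12 + 0))**2*81 = (36 + 0/(-12))**2*81 = (36 + 0*(-1/12))**2*81 = (36 + 0)**2*81 = 36**2*81 = 1296*81 = 104976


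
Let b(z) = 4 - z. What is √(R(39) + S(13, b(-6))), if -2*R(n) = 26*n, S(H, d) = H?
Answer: I*√494 ≈ 22.226*I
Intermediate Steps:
R(n) = -13*n
√(R(39) + S(13, b(-6))) = √(-13*39 + 13) = √(-507 + 13) = √(-494) = I*√494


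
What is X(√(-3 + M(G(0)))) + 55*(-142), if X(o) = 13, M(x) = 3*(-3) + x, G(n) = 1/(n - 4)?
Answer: -7797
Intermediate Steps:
G(n) = 1/(-4 + n)
M(x) = -9 + x
X(√(-3 + M(G(0)))) + 55*(-142) = 13 + 55*(-142) = 13 - 7810 = -7797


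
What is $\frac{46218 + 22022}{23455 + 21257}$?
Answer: $\frac{8530}{5589} \approx 1.5262$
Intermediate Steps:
$\frac{46218 + 22022}{23455 + 21257} = \frac{68240}{44712} = 68240 \cdot \frac{1}{44712} = \frac{8530}{5589}$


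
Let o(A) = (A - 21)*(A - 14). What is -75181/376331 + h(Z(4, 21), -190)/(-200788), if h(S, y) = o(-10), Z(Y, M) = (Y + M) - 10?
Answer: -3843858223/18890687207 ≈ -0.20348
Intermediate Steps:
Z(Y, M) = -10 + M + Y (Z(Y, M) = (M + Y) - 10 = -10 + M + Y)
o(A) = (-21 + A)*(-14 + A)
h(S, y) = 744 (h(S, y) = 294 + (-10)² - 35*(-10) = 294 + 100 + 350 = 744)
-75181/376331 + h(Z(4, 21), -190)/(-200788) = -75181/376331 + 744/(-200788) = -75181*1/376331 + 744*(-1/200788) = -75181/376331 - 186/50197 = -3843858223/18890687207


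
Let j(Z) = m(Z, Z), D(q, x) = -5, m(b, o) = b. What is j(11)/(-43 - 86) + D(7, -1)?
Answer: -656/129 ≈ -5.0853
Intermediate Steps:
j(Z) = Z
j(11)/(-43 - 86) + D(7, -1) = 11/(-43 - 86) - 5 = 11/(-129) - 5 = 11*(-1/129) - 5 = -11/129 - 5 = -656/129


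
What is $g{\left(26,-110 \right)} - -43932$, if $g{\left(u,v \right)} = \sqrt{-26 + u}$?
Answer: $43932$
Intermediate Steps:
$g{\left(26,-110 \right)} - -43932 = \sqrt{-26 + 26} - -43932 = \sqrt{0} + 43932 = 0 + 43932 = 43932$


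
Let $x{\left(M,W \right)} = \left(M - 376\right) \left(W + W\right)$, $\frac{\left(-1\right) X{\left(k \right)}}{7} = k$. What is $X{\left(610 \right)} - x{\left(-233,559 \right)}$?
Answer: $676592$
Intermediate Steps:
$X{\left(k \right)} = - 7 k$
$x{\left(M,W \right)} = 2 W \left(-376 + M\right)$ ($x{\left(M,W \right)} = \left(-376 + M\right) 2 W = 2 W \left(-376 + M\right)$)
$X{\left(610 \right)} - x{\left(-233,559 \right)} = \left(-7\right) 610 - 2 \cdot 559 \left(-376 - 233\right) = -4270 - 2 \cdot 559 \left(-609\right) = -4270 - -680862 = -4270 + 680862 = 676592$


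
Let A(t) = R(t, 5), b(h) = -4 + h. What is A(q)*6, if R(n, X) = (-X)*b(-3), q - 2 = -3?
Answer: 210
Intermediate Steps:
q = -1 (q = 2 - 3 = -1)
R(n, X) = 7*X (R(n, X) = (-X)*(-4 - 3) = -X*(-7) = 7*X)
A(t) = 35 (A(t) = 7*5 = 35)
A(q)*6 = 35*6 = 210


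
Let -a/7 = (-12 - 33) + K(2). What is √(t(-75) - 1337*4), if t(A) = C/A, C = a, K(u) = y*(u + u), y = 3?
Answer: I*√133777/5 ≈ 73.151*I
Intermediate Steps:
K(u) = 6*u (K(u) = 3*(u + u) = 3*(2*u) = 6*u)
a = 231 (a = -7*((-12 - 33) + 6*2) = -7*(-45 + 12) = -7*(-33) = 231)
C = 231
t(A) = 231/A
√(t(-75) - 1337*4) = √(231/(-75) - 1337*4) = √(231*(-1/75) - 5348) = √(-77/25 - 5348) = √(-133777/25) = I*√133777/5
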